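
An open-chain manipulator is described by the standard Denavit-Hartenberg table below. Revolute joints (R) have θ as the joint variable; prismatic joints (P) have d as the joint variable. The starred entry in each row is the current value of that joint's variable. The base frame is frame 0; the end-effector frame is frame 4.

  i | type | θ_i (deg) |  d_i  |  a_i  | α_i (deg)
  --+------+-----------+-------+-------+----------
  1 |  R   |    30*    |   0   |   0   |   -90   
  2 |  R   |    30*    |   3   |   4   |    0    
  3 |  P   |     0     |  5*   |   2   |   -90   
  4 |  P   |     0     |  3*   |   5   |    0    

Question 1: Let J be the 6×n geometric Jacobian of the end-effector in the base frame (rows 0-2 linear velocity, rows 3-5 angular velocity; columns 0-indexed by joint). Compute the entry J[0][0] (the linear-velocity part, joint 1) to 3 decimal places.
-10.941

axis z_0 = ẑ; lever o_n−o_0 = (2.9510,10.9413,-8.0981)
cross product → J_v[:, 0] = (-10.9413,2.9510,0.0000)
J_ω[:, 0] = z_0
entry J[0][0] = -10.9413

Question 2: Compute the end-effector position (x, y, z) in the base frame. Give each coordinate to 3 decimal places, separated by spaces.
2.951 10.941 -8.098

after link 1: o_1 = (0.0000, 0.0000, 0.0000)
after link 2: o_2 = (1.5000, 4.3301, -2.0000)
after link 3: o_3 = (0.5000, 9.5263, -3.0000)
after link 4: o_4 = (2.9510, 10.9413, -8.0981)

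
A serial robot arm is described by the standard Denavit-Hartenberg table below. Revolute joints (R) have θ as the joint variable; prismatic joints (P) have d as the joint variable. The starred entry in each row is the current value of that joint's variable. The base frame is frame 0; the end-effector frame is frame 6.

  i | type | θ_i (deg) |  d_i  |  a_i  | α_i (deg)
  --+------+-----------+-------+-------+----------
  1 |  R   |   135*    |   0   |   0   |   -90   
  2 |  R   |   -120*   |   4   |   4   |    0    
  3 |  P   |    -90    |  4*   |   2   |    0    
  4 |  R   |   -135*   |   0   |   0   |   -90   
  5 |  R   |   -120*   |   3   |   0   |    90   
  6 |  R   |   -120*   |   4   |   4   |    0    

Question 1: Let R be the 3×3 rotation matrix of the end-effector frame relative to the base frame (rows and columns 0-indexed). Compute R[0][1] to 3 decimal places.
-0.326

End-effector y-axis (col 1 of R) = (-0.3261,-0.7346,0.5950)
R[0][1] = -0.3261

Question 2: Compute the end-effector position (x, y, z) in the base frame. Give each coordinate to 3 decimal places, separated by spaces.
1.219 -7.255 3.550

after link 1: o_1 = (0.0000, 0.0000, 0.0000)
after link 2: o_2 = (-1.4142, -4.2426, 3.4641)
after link 3: o_3 = (-3.0179, -8.2958, 2.4641)
after link 4: o_4 = (-3.0179, -8.2958, 2.4641)
after link 5: o_5 = (-2.4689, -8.8449, -0.4337)
after link 6: o_6 = (1.2191, -7.2549, 3.5501)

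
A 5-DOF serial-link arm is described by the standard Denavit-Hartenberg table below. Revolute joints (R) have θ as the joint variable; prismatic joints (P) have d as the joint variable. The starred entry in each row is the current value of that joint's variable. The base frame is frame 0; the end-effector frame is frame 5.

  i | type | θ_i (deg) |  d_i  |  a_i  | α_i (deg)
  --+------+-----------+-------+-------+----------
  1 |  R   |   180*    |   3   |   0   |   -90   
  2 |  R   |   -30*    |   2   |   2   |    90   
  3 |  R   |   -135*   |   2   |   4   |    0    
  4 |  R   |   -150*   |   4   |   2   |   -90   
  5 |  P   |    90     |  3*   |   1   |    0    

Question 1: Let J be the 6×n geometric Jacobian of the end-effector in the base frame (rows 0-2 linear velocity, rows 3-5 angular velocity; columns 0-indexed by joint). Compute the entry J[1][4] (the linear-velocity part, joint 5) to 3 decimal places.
-0.259

prismatic axis z_4 = (0.8365,-0.2588,-0.4830)
J_v[:, 4] = z_4; J_ω[:, 4] = (0,0,0)
entry J[1][4] = -0.2588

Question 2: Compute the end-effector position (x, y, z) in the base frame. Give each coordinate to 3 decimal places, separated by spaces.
after link 1: o_1 = (0.0000, 0.0000, 3.0000)
after link 2: o_2 = (-1.7321, -2.0000, 4.0000)
after link 3: o_3 = (1.7174, 0.8284, 4.3178)
after link 4: o_4 = (3.2692, -1.1034, 8.0408)
after link 5: o_5 = (5.2787, -1.8799, 5.7258)

5.279 -1.880 5.726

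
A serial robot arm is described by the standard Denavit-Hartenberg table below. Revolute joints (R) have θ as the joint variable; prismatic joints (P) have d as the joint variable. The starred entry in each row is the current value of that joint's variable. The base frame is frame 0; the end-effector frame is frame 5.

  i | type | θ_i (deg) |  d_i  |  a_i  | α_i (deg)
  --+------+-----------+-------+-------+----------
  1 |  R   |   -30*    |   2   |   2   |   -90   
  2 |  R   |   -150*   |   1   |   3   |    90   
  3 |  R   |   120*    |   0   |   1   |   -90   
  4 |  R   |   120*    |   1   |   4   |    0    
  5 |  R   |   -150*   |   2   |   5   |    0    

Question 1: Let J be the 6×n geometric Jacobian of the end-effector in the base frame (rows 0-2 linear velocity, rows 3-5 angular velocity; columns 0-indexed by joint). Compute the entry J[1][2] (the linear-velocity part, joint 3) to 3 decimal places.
-4.291

axis z_2 = (-0.4330,0.2500,-0.8660); lever o_n−o_2 = (4.3068,-0.8885,-1.2966)
cross product → J_v[:, 2] = (-1.0936,-4.2913,-0.6920)
J_ω[:, 2] = z_2
entry J[1][2] = -4.2913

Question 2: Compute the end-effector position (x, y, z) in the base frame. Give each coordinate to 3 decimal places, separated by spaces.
after link 1: o_1 = (1.7321, -1.0000, 2.0000)
after link 2: o_2 = (-0.0179, 1.1651, 3.5000)
after link 3: o_3 = (0.7901, 1.6986, 3.2500)
after link 4: o_4 = (1.0736, -1.0425, 6.3170)
after link 5: o_5 = (4.2889, 0.2766, 2.2034)

4.289 0.277 2.203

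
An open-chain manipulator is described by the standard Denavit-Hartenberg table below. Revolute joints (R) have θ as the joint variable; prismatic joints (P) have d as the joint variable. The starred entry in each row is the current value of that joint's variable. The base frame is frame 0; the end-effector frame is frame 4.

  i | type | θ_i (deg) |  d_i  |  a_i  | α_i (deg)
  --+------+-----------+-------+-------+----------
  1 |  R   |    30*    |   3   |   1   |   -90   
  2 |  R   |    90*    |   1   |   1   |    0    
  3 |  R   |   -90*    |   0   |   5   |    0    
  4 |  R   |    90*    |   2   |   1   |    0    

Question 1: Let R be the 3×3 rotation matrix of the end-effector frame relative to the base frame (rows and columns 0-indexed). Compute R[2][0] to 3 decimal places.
End-effector x-axis (col 0 of R) = (0.0000,0.0000,-1.0000)
R[2][0] = -1.0000

-1.000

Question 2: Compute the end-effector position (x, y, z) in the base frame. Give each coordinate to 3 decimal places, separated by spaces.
3.696 5.598 1.000

after link 1: o_1 = (0.8660, 0.5000, 3.0000)
after link 2: o_2 = (0.3660, 1.3660, 2.0000)
after link 3: o_3 = (4.6962, 3.8660, 2.0000)
after link 4: o_4 = (3.6962, 5.5981, 1.0000)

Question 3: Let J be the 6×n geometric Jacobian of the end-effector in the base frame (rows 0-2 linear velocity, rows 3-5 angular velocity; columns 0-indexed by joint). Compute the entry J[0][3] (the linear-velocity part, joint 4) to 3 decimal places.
-0.866

axis z_3 = (-0.5000,0.8660,0.0000); lever o_n−o_3 = (-1.0000,1.7321,-1.0000)
cross product → J_v[:, 3] = (-0.8660,-0.5000,0.0000)
J_ω[:, 3] = z_3
entry J[0][3] = -0.8660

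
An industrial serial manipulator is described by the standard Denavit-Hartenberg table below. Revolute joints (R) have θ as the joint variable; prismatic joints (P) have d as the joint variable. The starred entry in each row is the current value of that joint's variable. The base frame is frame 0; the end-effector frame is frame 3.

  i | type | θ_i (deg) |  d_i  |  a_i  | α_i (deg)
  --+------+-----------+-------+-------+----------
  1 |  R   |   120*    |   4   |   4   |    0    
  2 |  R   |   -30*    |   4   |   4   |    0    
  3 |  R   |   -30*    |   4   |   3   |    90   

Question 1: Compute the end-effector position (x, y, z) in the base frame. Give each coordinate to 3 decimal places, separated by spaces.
after link 1: o_1 = (-2.0000, 3.4641, 4.0000)
after link 2: o_2 = (-2.0000, 7.4641, 8.0000)
after link 3: o_3 = (-0.5000, 10.0622, 12.0000)

-0.500 10.062 12.000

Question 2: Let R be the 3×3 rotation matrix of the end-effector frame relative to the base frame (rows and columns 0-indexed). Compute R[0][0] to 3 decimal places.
0.500

End-effector x-axis (col 0 of R) = (0.5000,0.8660,0.0000)
R[0][0] = 0.5000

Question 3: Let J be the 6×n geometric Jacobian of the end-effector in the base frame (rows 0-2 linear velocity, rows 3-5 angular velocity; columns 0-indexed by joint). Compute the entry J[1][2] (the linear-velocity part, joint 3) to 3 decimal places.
1.500

axis z_2 = (0.0000,0.0000,1.0000); lever o_n−o_2 = (1.5000,2.5981,4.0000)
cross product → J_v[:, 2] = (-2.5981,1.5000,0.0000)
J_ω[:, 2] = z_2
entry J[1][2] = 1.5000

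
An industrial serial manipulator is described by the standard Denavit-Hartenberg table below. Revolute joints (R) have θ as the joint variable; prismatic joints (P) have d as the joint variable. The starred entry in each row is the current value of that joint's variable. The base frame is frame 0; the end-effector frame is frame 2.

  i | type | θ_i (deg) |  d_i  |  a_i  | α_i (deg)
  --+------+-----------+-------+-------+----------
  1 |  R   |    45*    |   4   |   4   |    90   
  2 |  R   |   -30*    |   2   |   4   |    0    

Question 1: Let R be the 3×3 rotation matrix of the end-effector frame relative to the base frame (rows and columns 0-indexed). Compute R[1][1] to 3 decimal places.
End-effector y-axis (col 1 of R) = (0.3536,0.3536,0.8660)
R[1][1] = 0.3536

0.354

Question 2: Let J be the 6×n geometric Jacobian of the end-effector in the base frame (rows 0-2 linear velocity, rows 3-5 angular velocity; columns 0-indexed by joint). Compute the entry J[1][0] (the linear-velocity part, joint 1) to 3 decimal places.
axis z_0 = ẑ; lever o_n−o_0 = (6.6921,3.8637,2.0000)
cross product → J_v[:, 0] = (-3.8637,6.6921,0.0000)
J_ω[:, 0] = z_0
entry J[1][0] = 6.6921

6.692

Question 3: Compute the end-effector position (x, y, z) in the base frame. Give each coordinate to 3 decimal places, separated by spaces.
6.692 3.864 2.000

after link 1: o_1 = (2.8284, 2.8284, 4.0000)
after link 2: o_2 = (6.6921, 3.8637, 2.0000)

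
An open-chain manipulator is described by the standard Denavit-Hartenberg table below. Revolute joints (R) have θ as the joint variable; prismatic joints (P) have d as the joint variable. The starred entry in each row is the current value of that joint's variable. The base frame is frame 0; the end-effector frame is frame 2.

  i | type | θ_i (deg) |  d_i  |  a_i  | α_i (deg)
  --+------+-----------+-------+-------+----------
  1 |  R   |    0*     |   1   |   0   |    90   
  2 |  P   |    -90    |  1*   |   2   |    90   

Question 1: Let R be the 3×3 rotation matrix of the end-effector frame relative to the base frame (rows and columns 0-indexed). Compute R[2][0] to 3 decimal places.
End-effector x-axis (col 0 of R) = (0.0000,-0.0000,-1.0000)
R[2][0] = -1.0000

-1.000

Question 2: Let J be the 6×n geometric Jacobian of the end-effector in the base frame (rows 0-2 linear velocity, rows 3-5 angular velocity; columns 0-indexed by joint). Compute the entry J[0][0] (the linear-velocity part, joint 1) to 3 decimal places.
axis z_0 = ẑ; lever o_n−o_0 = (0.0000,-1.0000,-1.0000)
cross product → J_v[:, 0] = (1.0000,0.0000,-0.0000)
J_ω[:, 0] = z_0
entry J[0][0] = 1.0000

1.000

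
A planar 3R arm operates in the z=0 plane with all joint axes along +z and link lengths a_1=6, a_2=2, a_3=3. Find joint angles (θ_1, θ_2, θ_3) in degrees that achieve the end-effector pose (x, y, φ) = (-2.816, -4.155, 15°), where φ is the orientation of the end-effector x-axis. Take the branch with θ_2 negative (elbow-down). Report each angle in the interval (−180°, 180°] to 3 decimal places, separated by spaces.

-128.401 -45.014 -171.585

wrist centre = target − a_3·(cos φ, sin φ) = (-5.7138, -4.9315)
cos θ_2 = (56.9665−6²−2²)/(2·6·2) = 0.7069; θ_2 = -45.0136° (elbow-down)
β = atan2(-4.9315,-5.7138) = -139.2031°; ψ = atan2(-1.4146,7.4139) = -10.8021°
θ_1 = β − ψ = -128.4011°
θ_3 = φ − θ_1 − θ_2 = -171.5853° (wrapped to (-180°,180°])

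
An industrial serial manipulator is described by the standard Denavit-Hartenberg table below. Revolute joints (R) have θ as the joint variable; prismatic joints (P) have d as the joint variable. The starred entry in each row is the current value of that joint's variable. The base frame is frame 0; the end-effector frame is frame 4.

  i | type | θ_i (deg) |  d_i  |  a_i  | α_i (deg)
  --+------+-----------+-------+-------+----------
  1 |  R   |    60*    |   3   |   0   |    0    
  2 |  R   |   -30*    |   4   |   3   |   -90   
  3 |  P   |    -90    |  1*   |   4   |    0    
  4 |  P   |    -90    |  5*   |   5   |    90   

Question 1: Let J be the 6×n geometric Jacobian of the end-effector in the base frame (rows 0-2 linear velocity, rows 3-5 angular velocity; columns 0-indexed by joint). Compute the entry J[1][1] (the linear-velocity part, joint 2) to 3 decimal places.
axis z_1 = (0.0000,0.0000,1.0000); lever o_n−o_1 = (-4.7321,4.1962,8.0000)
cross product → J_v[:, 1] = (-4.1962,-4.7321,0.0000)
J_ω[:, 1] = z_1
entry J[1][1] = -4.7321

-4.732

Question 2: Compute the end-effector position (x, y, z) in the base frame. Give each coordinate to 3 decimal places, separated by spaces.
-4.732 4.196 11.000

after link 1: o_1 = (0.0000, 0.0000, 3.0000)
after link 2: o_2 = (2.5981, 1.5000, 7.0000)
after link 3: o_3 = (2.0981, 2.3660, 11.0000)
after link 4: o_4 = (-4.7321, 4.1962, 11.0000)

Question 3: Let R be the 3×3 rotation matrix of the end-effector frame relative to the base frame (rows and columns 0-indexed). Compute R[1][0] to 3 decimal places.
End-effector x-axis (col 0 of R) = (-0.8660,-0.5000,0.0000)
R[1][0] = -0.5000

-0.500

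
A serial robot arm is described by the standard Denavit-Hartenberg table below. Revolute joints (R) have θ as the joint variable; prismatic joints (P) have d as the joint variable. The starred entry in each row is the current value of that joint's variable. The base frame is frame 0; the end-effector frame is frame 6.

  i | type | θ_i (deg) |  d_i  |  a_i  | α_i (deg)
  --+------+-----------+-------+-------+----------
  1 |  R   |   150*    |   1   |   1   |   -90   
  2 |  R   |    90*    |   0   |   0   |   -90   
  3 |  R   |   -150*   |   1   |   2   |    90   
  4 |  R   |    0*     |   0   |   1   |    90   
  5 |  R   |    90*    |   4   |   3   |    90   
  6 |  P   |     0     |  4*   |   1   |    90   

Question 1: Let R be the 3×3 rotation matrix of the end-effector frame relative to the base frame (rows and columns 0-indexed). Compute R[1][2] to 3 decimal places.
End-effector z-axis (col 2 of R) = (0.8660,-0.5000,-0.0000)
R[1][2] = -0.5000

-0.500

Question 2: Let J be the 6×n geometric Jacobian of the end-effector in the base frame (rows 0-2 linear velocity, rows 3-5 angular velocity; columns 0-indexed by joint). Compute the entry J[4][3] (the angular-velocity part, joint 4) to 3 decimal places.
axis z_3 = (0.4330,0.7500,0.5000); lever o_n−o_3 = (-2.9821,2.8349,6.3301)
cross product → J_v[:, 3] = (3.3301,-4.2321,3.4641)
J_ω[:, 3] = z_3
entry J[4][3] = 0.7500

0.750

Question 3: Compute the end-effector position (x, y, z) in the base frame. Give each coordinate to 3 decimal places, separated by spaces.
-3.482 1.969 9.062

after link 1: o_1 = (-0.8660, 0.5000, 1.0000)
after link 2: o_2 = (-0.8660, 0.5000, 1.0000)
after link 3: o_3 = (-0.5000, -0.8660, 2.7321)
after link 4: o_4 = (-0.7500, -1.2990, 3.5981)
after link 5: o_5 = (-2.9151, 2.9510, 5.0981)
after link 6: o_6 = (-3.4821, 1.9689, 9.0622)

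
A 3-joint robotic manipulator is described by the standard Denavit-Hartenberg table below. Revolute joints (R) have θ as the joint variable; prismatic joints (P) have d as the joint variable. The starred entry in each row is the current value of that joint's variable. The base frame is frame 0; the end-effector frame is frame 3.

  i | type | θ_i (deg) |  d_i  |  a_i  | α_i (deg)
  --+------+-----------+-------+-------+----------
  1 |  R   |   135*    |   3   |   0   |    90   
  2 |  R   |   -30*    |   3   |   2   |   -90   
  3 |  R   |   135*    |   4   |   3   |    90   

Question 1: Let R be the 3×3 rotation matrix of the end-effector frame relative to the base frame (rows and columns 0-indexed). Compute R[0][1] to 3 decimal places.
End-effector y-axis (col 1 of R) = (-0.3536,0.3536,0.8660)
R[0][1] = -0.3536

-0.354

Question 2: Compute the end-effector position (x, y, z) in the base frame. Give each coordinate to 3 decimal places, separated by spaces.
after link 1: o_1 = (0.0000, 0.0000, 3.0000)
after link 2: o_2 = (0.8966, 3.3461, 2.0000)
after link 3: o_3 = (-0.7186, 1.9612, 6.5248)

-0.719 1.961 6.525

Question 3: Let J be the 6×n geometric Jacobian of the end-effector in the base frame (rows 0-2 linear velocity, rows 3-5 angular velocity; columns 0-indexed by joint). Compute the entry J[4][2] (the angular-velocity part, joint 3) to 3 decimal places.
0.354

axis z_2 = (-0.3536,0.3536,0.8660); lever o_n−o_2 = (-1.6152,-1.3848,4.5248)
cross product → J_v[:, 2] = (2.7990,0.2010,1.0607)
J_ω[:, 2] = z_2
entry J[4][2] = 0.3536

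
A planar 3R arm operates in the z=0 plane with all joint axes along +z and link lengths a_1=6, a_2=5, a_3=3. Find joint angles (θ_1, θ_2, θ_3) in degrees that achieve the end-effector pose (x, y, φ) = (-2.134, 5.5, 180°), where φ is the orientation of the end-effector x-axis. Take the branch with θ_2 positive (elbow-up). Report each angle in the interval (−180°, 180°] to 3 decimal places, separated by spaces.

wrist centre = target − a_3·(cos φ, sin φ) = (0.8660, 5.5000)
cos θ_2 = (31.0000−6²−5²)/(2·6·5) = -0.5000; θ_2 = 120.0000° (elbow-up)
β = atan2(5.5000,0.8660) = 81.0520°; ψ = atan2(4.3301,3.5000) = 51.0517°
θ_1 = β − ψ = 30.0002°
θ_3 = φ − θ_1 − θ_2 = 29.9997° (wrapped to (-180°,180°])

30.000 120.000 30.000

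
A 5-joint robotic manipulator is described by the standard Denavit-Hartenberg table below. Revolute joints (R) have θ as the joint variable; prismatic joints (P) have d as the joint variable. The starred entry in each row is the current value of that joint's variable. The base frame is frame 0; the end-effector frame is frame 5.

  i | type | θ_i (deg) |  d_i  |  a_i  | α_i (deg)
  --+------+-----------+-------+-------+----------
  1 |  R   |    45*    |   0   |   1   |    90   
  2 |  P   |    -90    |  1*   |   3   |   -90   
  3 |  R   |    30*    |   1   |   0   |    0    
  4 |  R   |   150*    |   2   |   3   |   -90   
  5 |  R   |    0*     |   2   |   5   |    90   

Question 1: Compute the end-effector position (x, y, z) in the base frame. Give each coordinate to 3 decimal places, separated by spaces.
after link 1: o_1 = (0.7071, 0.7071, 0.0000)
after link 2: o_2 = (1.4142, -0.0000, -3.0000)
after link 3: o_3 = (2.1213, 0.7071, -3.0000)
after link 4: o_4 = (3.5355, 2.1213, -0.0000)
after link 5: o_5 = (4.9497, 0.7071, 5.0000)

4.950 0.707 5.000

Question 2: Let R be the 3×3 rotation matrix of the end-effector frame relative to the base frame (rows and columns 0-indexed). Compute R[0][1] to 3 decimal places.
End-effector y-axis (col 1 of R) = (0.7071,-0.7071,0.0000)
R[0][1] = 0.7071

0.707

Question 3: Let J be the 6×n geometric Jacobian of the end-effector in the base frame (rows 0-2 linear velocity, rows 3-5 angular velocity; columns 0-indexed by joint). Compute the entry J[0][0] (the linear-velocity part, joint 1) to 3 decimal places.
-0.707

axis z_0 = ẑ; lever o_n−o_0 = (4.9497,0.7071,5.0000)
cross product → J_v[:, 0] = (-0.7071,4.9497,0.0000)
J_ω[:, 0] = z_0
entry J[0][0] = -0.7071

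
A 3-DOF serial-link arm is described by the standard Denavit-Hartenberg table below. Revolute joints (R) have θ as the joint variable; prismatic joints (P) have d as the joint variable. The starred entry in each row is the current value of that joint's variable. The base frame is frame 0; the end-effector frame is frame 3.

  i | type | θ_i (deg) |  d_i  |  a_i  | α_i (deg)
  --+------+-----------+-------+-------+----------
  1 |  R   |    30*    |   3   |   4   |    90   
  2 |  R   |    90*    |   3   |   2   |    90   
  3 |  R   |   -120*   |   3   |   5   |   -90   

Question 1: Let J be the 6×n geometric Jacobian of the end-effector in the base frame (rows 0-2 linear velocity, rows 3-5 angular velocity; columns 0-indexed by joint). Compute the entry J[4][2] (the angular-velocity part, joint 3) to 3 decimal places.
0.500

axis z_2 = (0.8660,0.5000,-0.0000); lever o_n−o_2 = (0.4330,5.2500,-2.5000)
cross product → J_v[:, 2] = (-1.2500,2.1651,4.3301)
J_ω[:, 2] = z_2
entry J[4][2] = 0.5000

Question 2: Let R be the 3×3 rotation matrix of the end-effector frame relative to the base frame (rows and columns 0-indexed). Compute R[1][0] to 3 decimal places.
0.750

End-effector x-axis (col 0 of R) = (-0.4330,0.7500,-0.5000)
R[1][0] = 0.7500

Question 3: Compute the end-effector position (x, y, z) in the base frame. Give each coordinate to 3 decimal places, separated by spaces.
after link 1: o_1 = (3.4641, 2.0000, 3.0000)
after link 2: o_2 = (4.9641, -0.5981, 5.0000)
after link 3: o_3 = (5.3971, 4.6519, 2.5000)

5.397 4.652 2.500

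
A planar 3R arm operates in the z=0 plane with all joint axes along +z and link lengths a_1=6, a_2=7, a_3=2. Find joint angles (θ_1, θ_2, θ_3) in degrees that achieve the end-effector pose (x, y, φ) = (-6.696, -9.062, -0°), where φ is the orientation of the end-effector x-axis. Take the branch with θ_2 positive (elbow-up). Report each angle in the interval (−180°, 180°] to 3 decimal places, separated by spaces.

-150.004 30.008 119.996

wrist centre = target − a_3·(cos φ, sin φ) = (-8.6960, -9.0620)
cos θ_2 = (157.7403−6²−7²)/(2·6·7) = 0.8660; θ_2 = 30.0080° (elbow-up)
β = atan2(-9.0620,-8.6960) = -133.8193°; ψ = atan2(3.5008,12.0617) = 16.1851°
θ_1 = β − ψ = -150.0044°
θ_3 = φ − θ_1 − θ_2 = 119.9964° (wrapped to (-180°,180°])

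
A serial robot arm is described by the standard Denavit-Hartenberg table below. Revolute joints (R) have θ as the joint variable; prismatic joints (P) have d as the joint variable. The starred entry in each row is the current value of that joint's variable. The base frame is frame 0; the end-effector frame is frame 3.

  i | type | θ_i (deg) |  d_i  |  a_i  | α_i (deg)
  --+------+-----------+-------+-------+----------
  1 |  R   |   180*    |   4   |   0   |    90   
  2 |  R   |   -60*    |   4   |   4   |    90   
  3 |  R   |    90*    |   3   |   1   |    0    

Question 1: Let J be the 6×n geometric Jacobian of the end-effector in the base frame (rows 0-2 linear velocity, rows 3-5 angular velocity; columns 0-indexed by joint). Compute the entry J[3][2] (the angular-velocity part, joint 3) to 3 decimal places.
0.866

axis z_2 = (0.8660,-0.0000,-0.5000); lever o_n−o_2 = (2.5981,1.0000,-1.5000)
cross product → J_v[:, 2] = (0.5000,0.0000,0.8660)
J_ω[:, 2] = z_2
entry J[3][2] = 0.8660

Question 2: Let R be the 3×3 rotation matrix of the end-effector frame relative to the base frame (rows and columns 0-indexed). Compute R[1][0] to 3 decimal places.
End-effector x-axis (col 0 of R) = (0.0000,1.0000,0.0000)
R[1][0] = 1.0000

1.000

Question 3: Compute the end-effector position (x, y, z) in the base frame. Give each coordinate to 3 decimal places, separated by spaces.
after link 1: o_1 = (0.0000, 0.0000, 4.0000)
after link 2: o_2 = (-2.0000, 4.0000, 0.5359)
after link 3: o_3 = (0.5981, 5.0000, -0.9641)

0.598 5.000 -0.964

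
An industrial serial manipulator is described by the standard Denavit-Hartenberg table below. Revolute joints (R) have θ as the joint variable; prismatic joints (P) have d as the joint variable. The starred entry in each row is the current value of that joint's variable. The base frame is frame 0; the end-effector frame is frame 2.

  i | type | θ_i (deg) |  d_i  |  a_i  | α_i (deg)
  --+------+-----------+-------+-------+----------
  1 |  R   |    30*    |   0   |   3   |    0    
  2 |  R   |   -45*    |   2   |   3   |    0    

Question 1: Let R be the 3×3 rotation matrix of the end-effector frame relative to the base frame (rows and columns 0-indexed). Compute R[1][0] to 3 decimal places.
End-effector x-axis (col 0 of R) = (0.9659,-0.2588,0.0000)
R[1][0] = -0.2588

-0.259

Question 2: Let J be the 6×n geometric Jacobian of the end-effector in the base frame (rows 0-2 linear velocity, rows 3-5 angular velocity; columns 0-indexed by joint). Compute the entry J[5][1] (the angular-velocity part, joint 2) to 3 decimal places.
1.000

axis z_1 = (0.0000,0.0000,1.0000); lever o_n−o_1 = (2.8978,-0.7765,2.0000)
cross product → J_v[:, 1] = (0.7765,2.8978,-0.0000)
J_ω[:, 1] = z_1
entry J[5][1] = 1.0000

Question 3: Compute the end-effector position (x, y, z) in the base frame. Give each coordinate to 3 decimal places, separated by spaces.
after link 1: o_1 = (2.5981, 1.5000, 0.0000)
after link 2: o_2 = (5.4959, 0.7235, 2.0000)

5.496 0.724 2.000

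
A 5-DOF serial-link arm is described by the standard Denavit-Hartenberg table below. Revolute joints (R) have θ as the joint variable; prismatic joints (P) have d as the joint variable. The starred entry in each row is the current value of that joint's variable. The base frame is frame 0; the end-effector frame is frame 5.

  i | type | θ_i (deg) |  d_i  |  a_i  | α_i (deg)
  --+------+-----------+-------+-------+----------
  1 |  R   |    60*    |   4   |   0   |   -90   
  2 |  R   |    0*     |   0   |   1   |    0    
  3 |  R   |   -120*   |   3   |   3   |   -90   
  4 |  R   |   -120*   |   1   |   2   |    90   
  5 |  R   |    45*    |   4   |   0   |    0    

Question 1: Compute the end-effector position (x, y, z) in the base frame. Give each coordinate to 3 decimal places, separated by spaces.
after link 1: o_1 = (0.0000, 0.0000, 4.0000)
after link 2: o_2 = (0.5000, 0.8660, 4.0000)
after link 3: o_3 = (-2.8481, 1.0670, 6.5981)
after link 4: o_4 = (-3.6651, 3.1160, 6.2321)
after link 5: o_5 = (-1.0670, 3.6160, 3.2321)

-1.067 3.616 3.232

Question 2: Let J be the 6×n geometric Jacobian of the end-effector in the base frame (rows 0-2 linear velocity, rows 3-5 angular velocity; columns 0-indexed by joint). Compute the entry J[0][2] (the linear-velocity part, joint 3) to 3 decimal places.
axis z_2 = (-0.8660,0.5000,0.0000); lever o_n−o_2 = (-1.5670,2.7500,-0.7679)
cross product → J_v[:, 2] = (-0.3840,-0.6651,-1.5981)
J_ω[:, 2] = z_2
entry J[0][2] = -0.3840

-0.384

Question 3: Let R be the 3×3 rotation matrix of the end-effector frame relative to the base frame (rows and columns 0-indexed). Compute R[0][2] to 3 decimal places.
End-effector z-axis (col 2 of R) = (0.6495,0.1250,-0.7500)
R[0][2] = 0.6495

0.650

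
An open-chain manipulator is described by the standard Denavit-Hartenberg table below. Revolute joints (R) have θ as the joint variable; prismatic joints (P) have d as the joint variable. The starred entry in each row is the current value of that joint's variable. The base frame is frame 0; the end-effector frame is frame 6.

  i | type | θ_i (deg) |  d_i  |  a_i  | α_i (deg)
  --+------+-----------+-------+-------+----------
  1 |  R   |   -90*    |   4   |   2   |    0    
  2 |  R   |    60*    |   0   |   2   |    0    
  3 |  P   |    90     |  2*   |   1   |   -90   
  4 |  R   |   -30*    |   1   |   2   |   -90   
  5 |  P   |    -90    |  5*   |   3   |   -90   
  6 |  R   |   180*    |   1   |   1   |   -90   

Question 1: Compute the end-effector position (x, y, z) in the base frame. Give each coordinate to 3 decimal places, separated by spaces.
after link 1: o_1 = (0.0000, -2.0000, 4.0000)
after link 2: o_2 = (1.7321, -3.0000, 4.0000)
after link 3: o_3 = (2.2321, -2.1340, 6.0000)
after link 4: o_4 = (2.2321, -0.1340, 7.0000)
after link 5: o_5 = (0.8840, 3.5311, 2.6699)
after link 6: o_6 = (2.1830, 3.7811, 3.1699)

2.183 3.781 3.170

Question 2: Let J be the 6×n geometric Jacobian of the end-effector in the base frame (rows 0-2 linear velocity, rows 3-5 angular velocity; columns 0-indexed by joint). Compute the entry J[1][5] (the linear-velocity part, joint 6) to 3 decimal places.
0.433

axis z_5 = (0.4330,0.7500,0.5000); lever o_n−o_5 = (1.2990,0.2500,0.5000)
cross product → J_v[:, 5] = (0.2500,0.4330,-0.8660)
J_ω[:, 5] = z_5
entry J[1][5] = 0.4330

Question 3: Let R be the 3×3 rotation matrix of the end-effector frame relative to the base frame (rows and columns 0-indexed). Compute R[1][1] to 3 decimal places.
End-effector y-axis (col 1 of R) = (-0.4330,-0.7500,-0.5000)
R[1][1] = -0.7500

-0.750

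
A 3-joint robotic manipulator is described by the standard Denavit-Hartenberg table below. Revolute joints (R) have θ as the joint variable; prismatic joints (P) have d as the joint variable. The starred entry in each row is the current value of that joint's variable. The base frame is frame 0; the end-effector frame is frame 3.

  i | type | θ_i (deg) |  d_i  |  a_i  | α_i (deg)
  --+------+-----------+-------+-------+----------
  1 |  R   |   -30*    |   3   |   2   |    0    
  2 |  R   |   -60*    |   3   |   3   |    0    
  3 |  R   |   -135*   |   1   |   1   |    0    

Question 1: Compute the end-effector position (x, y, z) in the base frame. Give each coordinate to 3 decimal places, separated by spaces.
after link 1: o_1 = (1.7321, -1.0000, 3.0000)
after link 2: o_2 = (1.7321, -4.0000, 6.0000)
after link 3: o_3 = (1.0249, -3.2929, 7.0000)

1.025 -3.293 7.000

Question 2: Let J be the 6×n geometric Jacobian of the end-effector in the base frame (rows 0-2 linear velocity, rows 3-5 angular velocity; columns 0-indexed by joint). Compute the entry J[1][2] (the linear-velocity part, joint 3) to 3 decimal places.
-0.707

axis z_2 = (0.0000,0.0000,1.0000); lever o_n−o_2 = (-0.7071,0.7071,1.0000)
cross product → J_v[:, 2] = (-0.7071,-0.7071,0.0000)
J_ω[:, 2] = z_2
entry J[1][2] = -0.7071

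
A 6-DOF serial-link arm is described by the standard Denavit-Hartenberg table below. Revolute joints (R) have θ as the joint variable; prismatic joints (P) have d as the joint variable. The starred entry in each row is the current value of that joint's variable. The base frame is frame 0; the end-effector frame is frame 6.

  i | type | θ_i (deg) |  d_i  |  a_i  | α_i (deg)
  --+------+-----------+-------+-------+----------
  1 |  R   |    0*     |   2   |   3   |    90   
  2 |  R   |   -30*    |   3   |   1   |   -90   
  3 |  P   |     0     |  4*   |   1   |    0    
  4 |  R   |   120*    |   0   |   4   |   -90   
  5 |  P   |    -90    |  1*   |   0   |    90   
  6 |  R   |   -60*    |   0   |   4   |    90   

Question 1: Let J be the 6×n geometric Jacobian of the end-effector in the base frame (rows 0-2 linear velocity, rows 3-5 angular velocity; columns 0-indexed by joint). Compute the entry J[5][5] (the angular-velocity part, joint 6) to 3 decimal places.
-0.250

axis z_5 = (0.4330,-0.8660,-0.2500); lever o_n−o_5 = (3.5981,1.7321,0.2321)
cross product → J_v[:, 5] = (0.2321,-1.0000,3.8660)
J_ω[:, 5] = z_5
entry J[5][5] = -0.2500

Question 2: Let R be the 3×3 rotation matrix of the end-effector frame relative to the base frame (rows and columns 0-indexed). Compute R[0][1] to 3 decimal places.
0.433

End-effector y-axis (col 1 of R) = (0.4330,-0.8660,-0.2500)
R[0][1] = 0.4330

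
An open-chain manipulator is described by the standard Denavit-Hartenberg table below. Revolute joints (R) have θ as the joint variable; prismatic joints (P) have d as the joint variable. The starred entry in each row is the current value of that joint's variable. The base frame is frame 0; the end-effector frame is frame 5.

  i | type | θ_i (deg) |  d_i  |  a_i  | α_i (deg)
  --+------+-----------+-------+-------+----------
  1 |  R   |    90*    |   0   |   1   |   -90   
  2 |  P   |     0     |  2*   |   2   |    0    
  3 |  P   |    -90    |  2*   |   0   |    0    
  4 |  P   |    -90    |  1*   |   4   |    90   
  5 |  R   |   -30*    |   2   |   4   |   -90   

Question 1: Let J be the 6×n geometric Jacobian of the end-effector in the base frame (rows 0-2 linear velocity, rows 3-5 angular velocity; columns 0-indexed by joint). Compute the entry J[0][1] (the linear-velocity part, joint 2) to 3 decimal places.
-1.000

prismatic axis z_1 = (-1.0000,0.0000,0.0000)
J_v[:, 1] = z_1; J_ω[:, 1] = (0,0,0)
entry J[0][1] = -1.0000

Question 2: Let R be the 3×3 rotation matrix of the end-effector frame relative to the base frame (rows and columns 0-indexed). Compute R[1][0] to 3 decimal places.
-0.866

End-effector x-axis (col 0 of R) = (0.5000,-0.8660,0.0000)
R[1][0] = -0.8660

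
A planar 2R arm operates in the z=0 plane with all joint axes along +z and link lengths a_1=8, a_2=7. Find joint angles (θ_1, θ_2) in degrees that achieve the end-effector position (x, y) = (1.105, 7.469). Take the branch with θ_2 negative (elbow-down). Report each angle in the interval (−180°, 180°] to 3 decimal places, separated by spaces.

cos θ_2 = (57.0070−8²−7²)/(2·8·7) = -0.4999; θ_2 = -119.9959° (elbow-down)
β = atan2(7.4690,1.1050) = 81.5844°; ψ = atan2(-6.0624,4.5004) = -53.4117°
θ_1 = β − ψ = 134.9961°

134.996 -119.996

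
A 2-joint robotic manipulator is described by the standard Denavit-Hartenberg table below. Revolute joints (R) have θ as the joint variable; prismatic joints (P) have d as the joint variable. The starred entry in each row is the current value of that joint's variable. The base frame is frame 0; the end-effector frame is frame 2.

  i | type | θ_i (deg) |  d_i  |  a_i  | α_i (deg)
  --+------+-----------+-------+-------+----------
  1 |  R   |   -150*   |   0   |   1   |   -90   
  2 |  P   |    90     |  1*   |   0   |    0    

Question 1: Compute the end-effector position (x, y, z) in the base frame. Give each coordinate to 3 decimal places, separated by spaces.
after link 1: o_1 = (-0.8660, -0.5000, 0.0000)
after link 2: o_2 = (-0.3660, -1.3660, 0.0000)

-0.366 -1.366 0.000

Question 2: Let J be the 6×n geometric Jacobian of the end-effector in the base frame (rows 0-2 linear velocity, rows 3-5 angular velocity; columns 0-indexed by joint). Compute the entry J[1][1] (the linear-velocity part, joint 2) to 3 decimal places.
-0.866

prismatic axis z_1 = (0.5000,-0.8660,0.0000)
J_v[:, 1] = z_1; J_ω[:, 1] = (0,0,0)
entry J[1][1] = -0.8660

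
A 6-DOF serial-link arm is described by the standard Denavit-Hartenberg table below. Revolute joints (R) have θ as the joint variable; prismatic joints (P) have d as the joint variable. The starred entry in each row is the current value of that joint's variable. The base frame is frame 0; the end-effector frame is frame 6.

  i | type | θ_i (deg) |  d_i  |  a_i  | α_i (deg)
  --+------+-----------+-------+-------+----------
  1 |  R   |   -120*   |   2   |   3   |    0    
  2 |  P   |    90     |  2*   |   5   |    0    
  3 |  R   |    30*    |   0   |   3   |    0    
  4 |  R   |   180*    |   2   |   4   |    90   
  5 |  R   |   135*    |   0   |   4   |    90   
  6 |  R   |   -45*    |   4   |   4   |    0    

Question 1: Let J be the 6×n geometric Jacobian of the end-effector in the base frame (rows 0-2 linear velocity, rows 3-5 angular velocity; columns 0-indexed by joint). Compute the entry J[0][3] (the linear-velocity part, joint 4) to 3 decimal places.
axis z_3 = (0.0000,0.0000,1.0000); lever o_n−o_3 = (-2.0000,-2.8284,9.6569)
cross product → J_v[:, 3] = (2.8284,-2.0000,0.0000)
J_ω[:, 3] = z_3
entry J[0][3] = 2.8284

2.828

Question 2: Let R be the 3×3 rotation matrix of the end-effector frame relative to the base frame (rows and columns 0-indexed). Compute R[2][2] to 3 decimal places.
0.707

End-effector z-axis (col 2 of R) = (-0.7071,0.0000,0.7071)
R[2][2] = 0.7071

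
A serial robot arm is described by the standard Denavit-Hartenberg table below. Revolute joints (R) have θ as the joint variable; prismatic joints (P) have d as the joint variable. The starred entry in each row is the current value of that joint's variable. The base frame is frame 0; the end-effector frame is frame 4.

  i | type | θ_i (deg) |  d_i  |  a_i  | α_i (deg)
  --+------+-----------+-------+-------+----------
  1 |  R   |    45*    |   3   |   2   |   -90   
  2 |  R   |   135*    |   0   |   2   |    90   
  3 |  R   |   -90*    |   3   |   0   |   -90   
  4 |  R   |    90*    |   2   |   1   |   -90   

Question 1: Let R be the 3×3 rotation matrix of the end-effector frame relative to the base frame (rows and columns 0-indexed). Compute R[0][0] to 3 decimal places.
End-effector x-axis (col 0 of R) = (-0.5000,-0.5000,0.7071)
R[0][0] = -0.5000

-0.500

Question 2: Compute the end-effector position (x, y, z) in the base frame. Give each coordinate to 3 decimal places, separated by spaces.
0.414 0.414 -1.243

after link 1: o_1 = (1.4142, 1.4142, 3.0000)
after link 2: o_2 = (0.4142, 0.4142, 1.5858)
after link 3: o_3 = (1.9142, 1.9142, -0.5355)
after link 4: o_4 = (0.4142, 0.4142, -1.2426)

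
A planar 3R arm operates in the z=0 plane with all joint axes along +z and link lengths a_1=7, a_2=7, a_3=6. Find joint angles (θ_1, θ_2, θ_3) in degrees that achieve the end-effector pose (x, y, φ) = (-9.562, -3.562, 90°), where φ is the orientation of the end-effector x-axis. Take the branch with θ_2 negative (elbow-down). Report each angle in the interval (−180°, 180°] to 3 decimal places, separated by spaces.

-119.996 -30.008 -119.996

wrist centre = target − a_3·(cos φ, sin φ) = (-9.5620, -9.5620)
cos θ_2 = (182.8637−7²−7²)/(2·7·7) = 0.8660; θ_2 = -30.0080° (elbow-down)
β = atan2(-9.5620,-9.5620) = -135.0000°; ψ = atan2(-3.5008,13.0617) = -15.0040°
θ_1 = β − ψ = -119.9960°
θ_3 = φ − θ_1 − θ_2 = -119.9960° (wrapped to (-180°,180°])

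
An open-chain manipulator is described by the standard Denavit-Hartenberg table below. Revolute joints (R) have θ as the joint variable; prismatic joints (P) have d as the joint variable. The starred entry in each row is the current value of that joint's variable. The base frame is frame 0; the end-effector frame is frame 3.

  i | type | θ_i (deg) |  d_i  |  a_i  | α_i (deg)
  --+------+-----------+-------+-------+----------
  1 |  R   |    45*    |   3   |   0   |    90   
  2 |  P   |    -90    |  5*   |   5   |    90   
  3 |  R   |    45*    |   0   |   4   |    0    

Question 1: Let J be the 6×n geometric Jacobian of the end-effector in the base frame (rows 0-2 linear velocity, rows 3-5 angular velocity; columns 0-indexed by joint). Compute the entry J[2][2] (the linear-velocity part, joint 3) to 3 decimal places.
axis z_2 = (-0.7071,-0.7071,-0.0000); lever o_n−o_2 = (2.0000,-2.0000,-2.8284)
cross product → J_v[:, 2] = (2.0000,-2.0000,2.8284)
J_ω[:, 2] = z_2
entry J[2][2] = 2.8284

2.828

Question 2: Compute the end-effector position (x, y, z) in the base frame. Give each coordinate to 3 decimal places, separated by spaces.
after link 1: o_1 = (0.0000, 0.0000, 3.0000)
after link 2: o_2 = (3.5355, -3.5355, -2.0000)
after link 3: o_3 = (5.5355, -5.5355, -4.8284)

5.536 -5.536 -4.828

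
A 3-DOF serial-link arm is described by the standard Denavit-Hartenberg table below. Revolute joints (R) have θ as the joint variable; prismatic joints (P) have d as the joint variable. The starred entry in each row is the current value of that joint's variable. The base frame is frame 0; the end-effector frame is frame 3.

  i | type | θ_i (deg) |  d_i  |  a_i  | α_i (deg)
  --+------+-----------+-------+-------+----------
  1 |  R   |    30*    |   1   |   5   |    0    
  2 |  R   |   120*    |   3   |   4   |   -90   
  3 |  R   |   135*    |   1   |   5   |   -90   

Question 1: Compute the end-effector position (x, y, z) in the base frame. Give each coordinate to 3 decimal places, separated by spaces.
3.428 1.866 0.464

after link 1: o_1 = (4.3301, 2.5000, 1.0000)
after link 2: o_2 = (0.8660, 4.5000, 4.0000)
after link 3: o_3 = (3.4279, 1.8662, 0.4645)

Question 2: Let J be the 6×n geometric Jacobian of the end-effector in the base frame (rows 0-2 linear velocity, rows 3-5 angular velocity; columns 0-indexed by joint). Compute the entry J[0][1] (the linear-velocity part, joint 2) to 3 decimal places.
axis z_1 = (0.0000,0.0000,1.0000); lever o_n−o_1 = (-0.9022,-0.6338,-0.5355)
cross product → J_v[:, 1] = (0.6338,-0.9022,0.0000)
J_ω[:, 1] = z_1
entry J[0][1] = 0.6338

0.634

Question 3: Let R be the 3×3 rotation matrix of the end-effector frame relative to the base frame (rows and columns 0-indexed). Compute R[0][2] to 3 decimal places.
End-effector z-axis (col 2 of R) = (0.6124,-0.3536,0.7071)
R[0][2] = 0.6124

0.612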